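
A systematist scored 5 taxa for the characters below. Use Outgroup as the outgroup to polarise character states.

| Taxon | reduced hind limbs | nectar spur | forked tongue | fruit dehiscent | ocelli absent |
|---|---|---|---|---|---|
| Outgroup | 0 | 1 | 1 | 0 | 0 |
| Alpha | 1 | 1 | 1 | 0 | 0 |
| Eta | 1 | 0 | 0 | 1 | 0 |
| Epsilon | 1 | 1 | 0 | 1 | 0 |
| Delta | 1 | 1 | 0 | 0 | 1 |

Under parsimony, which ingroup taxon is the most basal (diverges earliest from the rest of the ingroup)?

Character polarity is set by the outgroup: the derived state is whichever differs from the outgroup's state, so for nectar spur, forked tongue the derived state is '0', and for the remaining characters it is '1'.
All ingroup taxa share the derived state '1' for reduced hind limbs; it defines the ingroup but does not resolve relationships within it.
nectar spur (derived state '0') is unique to Eta (autapomorphy; uninformative for grouping).
forked tongue: derived state '0' in Delta, Epsilon, and Eta only — synapomorphy for {Delta, Epsilon, Eta}.
fruit dehiscent (derived state '1') is shared by Epsilon and Eta — a synapomorphy uniting that clade.
ocelli absent (derived state '1') is unique to Delta (autapomorphy; uninformative for grouping).
Most parsimonious ingroup topology: (Alpha,((Eta,Epsilon),Delta)).
Alpha is sister to the clade containing all other ingroup taxa, so it is the earliest-diverging (most basal) ingroup lineage.

Alpha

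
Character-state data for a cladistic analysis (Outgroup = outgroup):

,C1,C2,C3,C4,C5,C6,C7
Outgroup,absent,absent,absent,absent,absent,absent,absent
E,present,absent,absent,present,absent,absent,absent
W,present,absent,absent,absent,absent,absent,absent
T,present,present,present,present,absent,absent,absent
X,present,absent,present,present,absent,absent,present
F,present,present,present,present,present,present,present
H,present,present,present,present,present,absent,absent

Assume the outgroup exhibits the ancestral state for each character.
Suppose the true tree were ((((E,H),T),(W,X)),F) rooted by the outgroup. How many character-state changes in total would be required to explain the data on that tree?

Map each character onto ((((E,H),T),(W,X)),F) (rooted by Outgroup) and count the minimum state changes it requires (Fitch parsimony):
C1: 1; C2: 3; C3: 3; C4: 2; C5: 2; C6: 1; C7: 2.
Total tree length = 14.

14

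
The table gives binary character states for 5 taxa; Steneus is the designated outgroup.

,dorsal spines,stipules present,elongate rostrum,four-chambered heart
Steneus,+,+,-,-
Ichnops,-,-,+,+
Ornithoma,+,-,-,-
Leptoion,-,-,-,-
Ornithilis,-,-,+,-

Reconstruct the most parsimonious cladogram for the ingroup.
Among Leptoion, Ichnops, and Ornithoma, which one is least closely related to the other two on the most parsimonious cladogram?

Ornithoma

Character polarity is set by the outgroup: the derived state is whichever differs from the outgroup's state, so for dorsal spines, stipules present the derived state is '-', and for the remaining characters it is '+'.
Only Ichnops, Leptoion, and Ornithilis show the derived state '-' for dorsal spines, supporting them as a clade.
All ingroup taxa share the derived state '-' for stipules present; it defines the ingroup but does not resolve relationships within it.
Only Ichnops and Ornithilis show the derived state '+' for elongate rostrum, supporting them as a clade.
four-chambered heart: derived state '+' in Ichnops only — an autapomorphy, so it tells us nothing about relationships among taxa.
Most parsimonious ingroup topology: (((Ichnops,Ornithilis),Leptoion),Ornithoma).
Leptoion and Ichnops share a more recent common ancestor with each other than either does with Ornithoma, so Ornithoma is the least closely related of the three.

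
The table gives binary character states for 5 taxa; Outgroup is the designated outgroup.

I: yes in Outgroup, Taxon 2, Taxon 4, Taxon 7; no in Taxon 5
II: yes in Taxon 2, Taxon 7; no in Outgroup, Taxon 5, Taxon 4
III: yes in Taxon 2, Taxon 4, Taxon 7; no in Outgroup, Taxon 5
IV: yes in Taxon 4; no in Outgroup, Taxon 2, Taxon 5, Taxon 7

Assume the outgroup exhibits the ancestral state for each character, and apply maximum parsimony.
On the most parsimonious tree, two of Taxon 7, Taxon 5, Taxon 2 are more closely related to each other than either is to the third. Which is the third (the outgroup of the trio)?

Character polarity is set by the outgroup: the derived state is whichever differs from the outgroup's state, so for I the derived state is 'no', and for the remaining characters it is 'yes'.
I (derived state 'no') is unique to Taxon 5 (autapomorphy; uninformative for grouping).
II (derived state 'yes') is shared by Taxon 2 and Taxon 7 — a synapomorphy uniting that clade.
III: derived state 'yes' in Taxon 2, Taxon 4, and Taxon 7 only — synapomorphy for {Taxon 2, Taxon 4, Taxon 7}.
IV (derived state 'yes') is unique to Taxon 4 (autapomorphy; uninformative for grouping).
Most parsimonious ingroup topology: (((Taxon 2,Taxon 7),Taxon 4),Taxon 5).
Taxon 2 and Taxon 7 share a more recent common ancestor with each other than either does with Taxon 5, so Taxon 5 is the least closely related of the three.

Taxon 5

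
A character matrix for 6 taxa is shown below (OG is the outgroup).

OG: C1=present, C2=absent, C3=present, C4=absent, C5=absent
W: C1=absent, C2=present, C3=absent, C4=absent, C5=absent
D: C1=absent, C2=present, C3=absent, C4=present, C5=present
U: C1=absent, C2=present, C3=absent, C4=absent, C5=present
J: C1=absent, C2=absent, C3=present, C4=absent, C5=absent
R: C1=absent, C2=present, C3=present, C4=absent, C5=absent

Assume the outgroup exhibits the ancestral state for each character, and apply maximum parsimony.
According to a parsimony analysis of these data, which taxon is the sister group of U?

Character polarity is set by the outgroup: the derived state is whichever differs from the outgroup's state, so for C1, C3 the derived state is 'absent', and for the remaining characters it is 'present'.
All ingroup taxa share the derived state 'absent' for C1; it defines the ingroup but does not resolve relationships within it.
C2: derived state 'present' in D, R, U, and W only — synapomorphy for {D, R, U, W}.
C3 (derived state 'absent') is shared by D, U, and W — a synapomorphy uniting that clade.
C4: derived state 'present' in D only — an autapomorphy, so it tells us nothing about relationships among taxa.
Only D and U show the derived state 'present' for C5, supporting them as a clade.
Most parsimonious ingroup topology: ((((U,D),W),R),J).
U and D form a cherry on this tree, so they are sister taxa.

D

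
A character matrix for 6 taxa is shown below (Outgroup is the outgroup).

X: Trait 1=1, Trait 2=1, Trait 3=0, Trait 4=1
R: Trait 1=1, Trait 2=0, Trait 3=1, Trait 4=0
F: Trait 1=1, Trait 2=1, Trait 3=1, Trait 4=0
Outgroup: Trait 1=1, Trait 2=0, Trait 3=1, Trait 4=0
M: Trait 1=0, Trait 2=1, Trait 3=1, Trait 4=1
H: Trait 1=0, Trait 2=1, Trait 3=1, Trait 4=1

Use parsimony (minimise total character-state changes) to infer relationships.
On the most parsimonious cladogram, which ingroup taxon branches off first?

R

Character polarity is set by the outgroup: the derived state is whichever differs from the outgroup's state, so for Trait 1, Trait 3 the derived state is '0', and for the remaining characters it is '1'.
Trait 1: derived state '0' in H and M only — synapomorphy for {H, M}.
Only F, H, M, and X show the derived state '1' for Trait 2, supporting them as a clade.
Trait 3: derived state '0' in X only — an autapomorphy, so it tells us nothing about relationships among taxa.
Trait 4: derived state '1' in H, M, and X only — synapomorphy for {H, M, X}.
Most parsimonious ingroup topology: ((((H,M),X),F),R).
R is sister to the clade containing all other ingroup taxa, so it is the earliest-diverging (most basal) ingroup lineage.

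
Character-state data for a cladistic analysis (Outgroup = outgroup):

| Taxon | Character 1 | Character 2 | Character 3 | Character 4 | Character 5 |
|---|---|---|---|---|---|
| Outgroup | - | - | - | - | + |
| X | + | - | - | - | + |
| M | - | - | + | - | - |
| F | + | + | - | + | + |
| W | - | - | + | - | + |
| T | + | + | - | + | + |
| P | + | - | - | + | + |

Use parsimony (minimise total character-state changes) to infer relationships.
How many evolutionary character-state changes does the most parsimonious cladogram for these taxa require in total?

5

Character polarity is set by the outgroup: the derived state is whichever differs from the outgroup's state, so for Character 5 the derived state is '-', and for the remaining characters it is '+'.
Only F, P, T, and X show the derived state '+' for Character 1, supporting them as a clade.
Character 2: derived state '+' in F and T only — synapomorphy for {F, T}.
Character 3: derived state '+' in M and W only — synapomorphy for {M, W}.
Only F, P, and T show the derived state '+' for Character 4, supporting them as a clade.
Character 5: derived state '-' in M only — an autapomorphy, so it tells us nothing about relationships among taxa.
Most parsimonious ingroup topology: ((X,((F,T),P)),(M,W)).
Changes per character on this tree: Character 1: 1; Character 2: 1; Character 3: 1; Character 4: 1; Character 5: 1.
Total = 5.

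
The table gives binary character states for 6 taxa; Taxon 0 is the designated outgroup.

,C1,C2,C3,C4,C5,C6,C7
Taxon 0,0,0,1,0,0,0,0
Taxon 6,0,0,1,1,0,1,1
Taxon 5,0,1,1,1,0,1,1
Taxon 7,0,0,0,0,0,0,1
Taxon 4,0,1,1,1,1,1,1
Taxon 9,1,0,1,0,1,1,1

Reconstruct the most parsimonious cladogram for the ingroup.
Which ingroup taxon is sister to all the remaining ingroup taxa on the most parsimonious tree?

Character polarity is set by the outgroup: the derived state is whichever differs from the outgroup's state, so for C3 the derived state is '0', and for the remaining characters it is '1'.
C1 (derived state '1') is unique to Taxon 9 (autapomorphy; uninformative for grouping).
Only Taxon 4 and Taxon 5 show the derived state '1' for C2, supporting them as a clade.
C3 (derived state '0') is unique to Taxon 7 (autapomorphy; uninformative for grouping).
Only Taxon 4, Taxon 5, and Taxon 6 show the derived state '1' for C4, supporting them as a clade.
C5 (state '1') occurs in Taxon 4 and Taxon 9 but conflicts with the nesting implied by the other characters — most parsimoniously interpreted as homoplasy.
C6: derived state '1' in Taxon 4, Taxon 5, Taxon 6, and Taxon 9 only — synapomorphy for {Taxon 4, Taxon 5, Taxon 6, Taxon 9}.
All ingroup taxa share the derived state '1' for C7; it defines the ingroup but does not resolve relationships within it.
Most parsimonious ingroup topology: ((Taxon 9,((Taxon 4,Taxon 5),Taxon 6)),Taxon 7).
Taxon 7 is sister to the clade containing all other ingroup taxa, so it is the earliest-diverging (most basal) ingroup lineage.

Taxon 7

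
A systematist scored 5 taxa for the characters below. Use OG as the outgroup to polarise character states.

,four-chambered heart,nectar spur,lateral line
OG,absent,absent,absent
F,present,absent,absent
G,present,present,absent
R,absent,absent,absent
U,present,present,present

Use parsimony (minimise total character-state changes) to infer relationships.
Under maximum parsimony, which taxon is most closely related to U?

The outgroup has state 'absent' for every character, so 'present' is the derived state throughout.
four-chambered heart: derived state 'present' in F, G, and U only — synapomorphy for {F, G, U}.
nectar spur: derived state 'present' in G and U only — synapomorphy for {G, U}.
lateral line (derived state 'present') is unique to U (autapomorphy; uninformative for grouping).
Most parsimonious ingroup topology: ((F,(G,U)),R).
U and G form a cherry on this tree, so they are sister taxa.

G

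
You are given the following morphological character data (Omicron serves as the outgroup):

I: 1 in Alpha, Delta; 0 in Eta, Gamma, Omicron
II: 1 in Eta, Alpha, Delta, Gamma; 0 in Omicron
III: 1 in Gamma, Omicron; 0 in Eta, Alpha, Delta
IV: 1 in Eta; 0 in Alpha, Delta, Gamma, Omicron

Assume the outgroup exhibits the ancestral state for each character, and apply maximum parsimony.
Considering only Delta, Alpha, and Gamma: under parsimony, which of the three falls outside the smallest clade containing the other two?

Gamma

Character polarity is set by the outgroup: the derived state is whichever differs from the outgroup's state, so for III the derived state is '0', and for the remaining characters it is '1'.
Only Alpha and Delta show the derived state '1' for I, supporting them as a clade.
II (derived state '1') is shared by all ingroup taxa — unites the whole ingroup.
III (derived state '0') is shared by Alpha, Delta, and Eta — a synapomorphy uniting that clade.
IV (derived state '1') is unique to Eta (autapomorphy; uninformative for grouping).
Most parsimonious ingroup topology: ((Eta,(Delta,Alpha)),Gamma).
Alpha and Delta share a more recent common ancestor with each other than either does with Gamma, so Gamma is the least closely related of the three.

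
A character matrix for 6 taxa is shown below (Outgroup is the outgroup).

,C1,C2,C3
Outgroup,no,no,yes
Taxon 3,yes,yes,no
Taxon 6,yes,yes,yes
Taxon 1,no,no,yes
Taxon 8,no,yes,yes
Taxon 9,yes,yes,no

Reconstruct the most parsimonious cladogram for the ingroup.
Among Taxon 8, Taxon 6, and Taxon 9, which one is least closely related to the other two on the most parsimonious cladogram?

Character polarity is set by the outgroup: the derived state is whichever differs from the outgroup's state, so for C3 the derived state is 'no', and for the remaining characters it is 'yes'.
C1: derived state 'yes' in Taxon 3, Taxon 6, and Taxon 9 only — synapomorphy for {Taxon 3, Taxon 6, Taxon 9}.
C2 (derived state 'yes') is shared by Taxon 3, Taxon 6, Taxon 8, and Taxon 9 — a synapomorphy uniting that clade.
C3 (derived state 'no') is shared by Taxon 3 and Taxon 9 — a synapomorphy uniting that clade.
Most parsimonious ingroup topology: ((((Taxon 3,Taxon 9),Taxon 6),Taxon 8),Taxon 1).
Taxon 6 and Taxon 9 share a more recent common ancestor with each other than either does with Taxon 8, so Taxon 8 is the least closely related of the three.

Taxon 8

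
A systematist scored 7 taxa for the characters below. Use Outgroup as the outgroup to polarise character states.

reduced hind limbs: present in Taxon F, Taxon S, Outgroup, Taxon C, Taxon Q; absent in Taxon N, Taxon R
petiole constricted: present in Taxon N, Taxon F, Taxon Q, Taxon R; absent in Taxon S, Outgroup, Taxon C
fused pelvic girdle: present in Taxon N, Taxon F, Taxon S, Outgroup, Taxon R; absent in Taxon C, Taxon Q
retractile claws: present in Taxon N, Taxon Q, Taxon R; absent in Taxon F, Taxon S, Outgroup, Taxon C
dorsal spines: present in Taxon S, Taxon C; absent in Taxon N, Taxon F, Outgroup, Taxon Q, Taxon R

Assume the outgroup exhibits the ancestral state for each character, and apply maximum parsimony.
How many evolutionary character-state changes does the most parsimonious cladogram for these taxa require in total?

6

Character polarity is set by the outgroup: the derived state is whichever differs from the outgroup's state, so for reduced hind limbs, fused pelvic girdle the derived state is 'absent', and for the remaining characters it is 'present'.
Only Taxon N and Taxon R show the derived state 'absent' for reduced hind limbs, supporting them as a clade.
Only Taxon F, Taxon N, Taxon Q, and Taxon R show the derived state 'present' for petiole constricted, supporting them as a clade.
fused pelvic girdle (state 'absent') occurs in Taxon C and Taxon Q but conflicts with the nesting implied by the other characters — most parsimoniously interpreted as homoplasy.
retractile claws: derived state 'present' in Taxon N, Taxon Q, and Taxon R only — synapomorphy for {Taxon N, Taxon Q, Taxon R}.
Only Taxon C and Taxon S show the derived state 'present' for dorsal spines, supporting them as a clade.
Most parsimonious ingroup topology: ((((Taxon N,Taxon R),Taxon Q),Taxon F),(Taxon C,Taxon S)).
Changes per character on this tree: reduced hind limbs: 1; petiole constricted: 1; fused pelvic girdle: 2; retractile claws: 1; dorsal spines: 1.
Total = 6.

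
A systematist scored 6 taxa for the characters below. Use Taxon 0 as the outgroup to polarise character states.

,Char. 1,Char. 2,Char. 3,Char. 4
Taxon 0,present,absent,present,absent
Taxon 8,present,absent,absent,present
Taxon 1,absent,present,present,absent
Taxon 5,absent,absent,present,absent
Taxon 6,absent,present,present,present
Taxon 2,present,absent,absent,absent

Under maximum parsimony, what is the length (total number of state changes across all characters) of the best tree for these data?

Character polarity is set by the outgroup: the derived state is whichever differs from the outgroup's state, so for Char. 1, Char. 3 the derived state is 'absent', and for the remaining characters it is 'present'.
Char. 1: derived state 'absent' in Taxon 1, Taxon 5, and Taxon 6 only — synapomorphy for {Taxon 1, Taxon 5, Taxon 6}.
Only Taxon 1 and Taxon 6 show the derived state 'present' for Char. 2, supporting them as a clade.
Char. 3 (derived state 'absent') is shared by Taxon 2 and Taxon 8 — a synapomorphy uniting that clade.
Char. 4 (state 'present') occurs in Taxon 6 and Taxon 8 but conflicts with the nesting implied by the other characters — most parsimoniously interpreted as homoplasy.
Most parsimonious ingroup topology: ((Taxon 8,Taxon 2),((Taxon 1,Taxon 6),Taxon 5)).
Changes per character on this tree: Char. 1: 1; Char. 2: 1; Char. 3: 1; Char. 4: 2.
Total = 5.

5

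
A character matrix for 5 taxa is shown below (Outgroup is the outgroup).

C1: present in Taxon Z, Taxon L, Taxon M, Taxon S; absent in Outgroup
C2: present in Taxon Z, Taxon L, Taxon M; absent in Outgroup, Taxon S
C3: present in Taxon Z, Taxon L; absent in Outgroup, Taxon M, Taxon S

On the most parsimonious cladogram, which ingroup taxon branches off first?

The outgroup has state 'absent' for every character, so 'present' is the derived state throughout.
C1 (derived state 'present') is shared by all ingroup taxa — unites the whole ingroup.
C2: derived state 'present' in Taxon L, Taxon M, and Taxon Z only — synapomorphy for {Taxon L, Taxon M, Taxon Z}.
C3: derived state 'present' in Taxon L and Taxon Z only — synapomorphy for {Taxon L, Taxon Z}.
Most parsimonious ingroup topology: (((Taxon Z,Taxon L),Taxon M),Taxon S).
Taxon S is sister to the clade containing all other ingroup taxa, so it is the earliest-diverging (most basal) ingroup lineage.

Taxon S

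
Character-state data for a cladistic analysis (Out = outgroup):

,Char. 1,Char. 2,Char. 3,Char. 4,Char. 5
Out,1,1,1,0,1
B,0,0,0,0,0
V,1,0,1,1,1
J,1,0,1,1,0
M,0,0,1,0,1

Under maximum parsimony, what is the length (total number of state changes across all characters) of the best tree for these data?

6

Character polarity is set by the outgroup: the derived state is whichever differs from the outgroup's state, so for Char. 1, Char. 2, Char. 3, Char. 5 the derived state is '0', and for the remaining characters it is '1'.
Char. 1: derived state '0' in B and M only — synapomorphy for {B, M}.
Char. 2 (derived state '0') is shared by all ingroup taxa — unites the whole ingroup.
Char. 3 (derived state '0') is unique to B (autapomorphy; uninformative for grouping).
Char. 4: derived state '1' in J and V only — synapomorphy for {J, V}.
Char. 5 groups B and J, which is incompatible with the clades supported by the remaining characters; treating it as convergent (homoplasy) costs fewer steps than any alternative tree.
Most parsimonious ingroup topology: ((B,M),(V,J)).
Changes per character on this tree: Char. 1: 1; Char. 2: 1; Char. 3: 1; Char. 4: 1; Char. 5: 2.
Total = 6.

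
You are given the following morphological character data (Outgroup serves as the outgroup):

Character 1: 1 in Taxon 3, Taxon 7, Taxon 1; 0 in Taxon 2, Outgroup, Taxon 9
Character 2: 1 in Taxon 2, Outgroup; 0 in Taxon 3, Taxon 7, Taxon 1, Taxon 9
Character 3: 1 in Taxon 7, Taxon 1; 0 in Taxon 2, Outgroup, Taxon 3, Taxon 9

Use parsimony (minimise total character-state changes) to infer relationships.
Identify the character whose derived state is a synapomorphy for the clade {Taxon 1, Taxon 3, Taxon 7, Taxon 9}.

Character polarity is set by the outgroup: the derived state is whichever differs from the outgroup's state, so for Character 2 the derived state is '0', and for the remaining characters it is '1'.
Only Taxon 1, Taxon 3, and Taxon 7 show the derived state '1' for Character 1, supporting them as a clade.
Only Taxon 1, Taxon 3, Taxon 7, and Taxon 9 show the derived state '0' for Character 2, supporting them as a clade.
Character 3 (derived state '1') is shared by Taxon 1 and Taxon 7 — a synapomorphy uniting that clade.
Most parsimonious ingroup topology: (((Taxon 3,(Taxon 1,Taxon 7)),Taxon 9),Taxon 2).
The clade {Taxon 1, Taxon 3, Taxon 7, Taxon 9} is supported by Character 2: its derived state '0' occurs in exactly those taxa and in no other taxon (including the outgroup).

Character 2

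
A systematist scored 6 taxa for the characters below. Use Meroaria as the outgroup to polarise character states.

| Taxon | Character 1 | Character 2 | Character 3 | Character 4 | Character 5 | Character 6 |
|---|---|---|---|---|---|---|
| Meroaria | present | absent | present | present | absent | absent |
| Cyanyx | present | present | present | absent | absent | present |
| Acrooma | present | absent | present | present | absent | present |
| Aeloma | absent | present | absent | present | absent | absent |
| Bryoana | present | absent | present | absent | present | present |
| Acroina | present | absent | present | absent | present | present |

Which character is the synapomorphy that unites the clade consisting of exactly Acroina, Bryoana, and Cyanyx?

Character polarity is set by the outgroup: the derived state is whichever differs from the outgroup's state, so for Character 1, Character 3, Character 4 the derived state is 'absent', and for the remaining characters it is 'present'.
Character 1 (derived state 'absent') is unique to Aeloma (autapomorphy; uninformative for grouping).
Character 2 groups Aeloma and Cyanyx, which is incompatible with the clades supported by the remaining characters; treating it as convergent (homoplasy) costs fewer steps than any alternative tree.
Character 3 (derived state 'absent') is unique to Aeloma (autapomorphy; uninformative for grouping).
Character 4: derived state 'absent' in Acroina, Bryoana, and Cyanyx only — synapomorphy for {Acroina, Bryoana, Cyanyx}.
Character 5: derived state 'present' in Acroina and Bryoana only — synapomorphy for {Acroina, Bryoana}.
Character 6 (derived state 'present') is shared by Acroina, Acrooma, Bryoana, and Cyanyx — a synapomorphy uniting that clade.
Most parsimonious ingroup topology: (((Cyanyx,(Bryoana,Acroina)),Acrooma),Aeloma).
The clade {Acroina, Bryoana, Cyanyx} is supported by Character 4: its derived state 'absent' occurs in exactly those taxa and in no other taxon (including the outgroup).

Character 4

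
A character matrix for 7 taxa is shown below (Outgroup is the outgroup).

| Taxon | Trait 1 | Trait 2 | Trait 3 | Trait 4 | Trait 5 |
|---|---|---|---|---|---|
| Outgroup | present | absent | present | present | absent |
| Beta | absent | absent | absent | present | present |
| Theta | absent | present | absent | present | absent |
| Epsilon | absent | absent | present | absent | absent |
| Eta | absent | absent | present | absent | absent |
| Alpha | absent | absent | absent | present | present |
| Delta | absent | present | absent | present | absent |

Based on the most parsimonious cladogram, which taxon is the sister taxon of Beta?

Character polarity is set by the outgroup: the derived state is whichever differs from the outgroup's state, so for Trait 1, Trait 3, Trait 4 the derived state is 'absent', and for the remaining characters it is 'present'.
All ingroup taxa share the derived state 'absent' for Trait 1; it defines the ingroup but does not resolve relationships within it.
Trait 2: derived state 'present' in Delta and Theta only — synapomorphy for {Delta, Theta}.
Trait 3: derived state 'absent' in Alpha, Beta, Delta, and Theta only — synapomorphy for {Alpha, Beta, Delta, Theta}.
Trait 4 (derived state 'absent') is shared by Epsilon and Eta — a synapomorphy uniting that clade.
Trait 5: derived state 'present' in Alpha and Beta only — synapomorphy for {Alpha, Beta}.
Most parsimonious ingroup topology: (((Beta,Alpha),(Theta,Delta)),(Epsilon,Eta)).
Beta and Alpha form a cherry on this tree, so they are sister taxa.

Alpha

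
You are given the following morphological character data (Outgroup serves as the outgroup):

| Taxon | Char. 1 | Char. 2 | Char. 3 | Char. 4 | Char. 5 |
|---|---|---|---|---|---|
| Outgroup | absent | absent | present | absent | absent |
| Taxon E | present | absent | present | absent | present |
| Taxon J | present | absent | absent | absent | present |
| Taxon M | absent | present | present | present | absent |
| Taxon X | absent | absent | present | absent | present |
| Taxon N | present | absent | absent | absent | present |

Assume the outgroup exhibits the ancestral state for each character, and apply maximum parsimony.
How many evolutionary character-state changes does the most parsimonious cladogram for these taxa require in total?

Character polarity is set by the outgroup: the derived state is whichever differs from the outgroup's state, so for Char. 3 the derived state is 'absent', and for the remaining characters it is 'present'.
Char. 1: derived state 'present' in Taxon E, Taxon J, and Taxon N only — synapomorphy for {Taxon E, Taxon J, Taxon N}.
Char. 2 (derived state 'present') is unique to Taxon M (autapomorphy; uninformative for grouping).
Char. 3 (derived state 'absent') is shared by Taxon J and Taxon N — a synapomorphy uniting that clade.
Char. 4 (derived state 'present') is unique to Taxon M (autapomorphy; uninformative for grouping).
Char. 5 (derived state 'present') is shared by Taxon E, Taxon J, Taxon N, and Taxon X — a synapomorphy uniting that clade.
Most parsimonious ingroup topology: (((Taxon E,(Taxon J,Taxon N)),Taxon X),Taxon M).
Changes per character on this tree: Char. 1: 1; Char. 2: 1; Char. 3: 1; Char. 4: 1; Char. 5: 1.
Total = 5.

5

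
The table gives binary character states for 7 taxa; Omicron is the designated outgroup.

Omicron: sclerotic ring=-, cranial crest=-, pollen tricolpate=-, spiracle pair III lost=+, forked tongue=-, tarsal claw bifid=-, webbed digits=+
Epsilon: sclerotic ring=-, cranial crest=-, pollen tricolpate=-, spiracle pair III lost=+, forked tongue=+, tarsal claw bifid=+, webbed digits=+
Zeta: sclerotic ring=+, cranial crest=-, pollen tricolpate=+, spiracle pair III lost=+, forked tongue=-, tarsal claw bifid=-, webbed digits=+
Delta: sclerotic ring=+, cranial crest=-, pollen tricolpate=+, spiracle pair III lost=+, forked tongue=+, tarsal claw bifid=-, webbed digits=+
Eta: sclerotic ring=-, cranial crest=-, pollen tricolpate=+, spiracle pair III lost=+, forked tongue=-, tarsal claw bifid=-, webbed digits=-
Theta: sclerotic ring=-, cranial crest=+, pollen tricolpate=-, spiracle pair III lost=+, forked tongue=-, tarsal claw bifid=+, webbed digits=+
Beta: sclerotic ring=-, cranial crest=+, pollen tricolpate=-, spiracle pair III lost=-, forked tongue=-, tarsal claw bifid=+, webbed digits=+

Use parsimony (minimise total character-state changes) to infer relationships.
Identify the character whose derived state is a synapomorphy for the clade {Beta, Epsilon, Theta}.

tarsal claw bifid

Character polarity is set by the outgroup: the derived state is whichever differs from the outgroup's state, so for spiracle pair III lost, webbed digits the derived state is '-', and for the remaining characters it is '+'.
sclerotic ring: derived state '+' in Delta and Zeta only — synapomorphy for {Delta, Zeta}.
cranial crest (derived state '+') is shared by Beta and Theta — a synapomorphy uniting that clade.
Only Delta, Eta, and Zeta show the derived state '+' for pollen tricolpate, supporting them as a clade.
spiracle pair III lost: derived state '-' in Beta only — an autapomorphy, so it tells us nothing about relationships among taxa.
forked tongue (state '+') occurs in Delta and Epsilon but conflicts with the nesting implied by the other characters — most parsimoniously interpreted as homoplasy.
Only Beta, Epsilon, and Theta show the derived state '+' for tarsal claw bifid, supporting them as a clade.
webbed digits: derived state '-' in Eta only — an autapomorphy, so it tells us nothing about relationships among taxa.
Most parsimonious ingroup topology: ((Epsilon,(Theta,Beta)),((Zeta,Delta),Eta)).
The clade {Beta, Epsilon, Theta} is supported by tarsal claw bifid: its derived state '+' occurs in exactly those taxa and in no other taxon (including the outgroup).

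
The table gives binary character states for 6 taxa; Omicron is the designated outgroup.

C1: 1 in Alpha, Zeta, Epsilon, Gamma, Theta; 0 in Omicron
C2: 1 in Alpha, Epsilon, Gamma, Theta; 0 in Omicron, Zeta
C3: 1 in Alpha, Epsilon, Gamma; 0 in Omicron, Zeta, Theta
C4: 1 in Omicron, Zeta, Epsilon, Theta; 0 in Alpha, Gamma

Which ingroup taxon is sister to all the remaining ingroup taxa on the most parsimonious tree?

Character polarity is set by the outgroup: the derived state is whichever differs from the outgroup's state, so for C4 the derived state is '0', and for the remaining characters it is '1'.
C1 (derived state '1') is shared by all ingroup taxa — unites the whole ingroup.
C2 (derived state '1') is shared by Alpha, Epsilon, Gamma, and Theta — a synapomorphy uniting that clade.
C3: derived state '1' in Alpha, Epsilon, and Gamma only — synapomorphy for {Alpha, Epsilon, Gamma}.
C4: derived state '0' in Alpha and Gamma only — synapomorphy for {Alpha, Gamma}.
Most parsimonious ingroup topology: ((Theta,((Alpha,Gamma),Epsilon)),Zeta).
Zeta is sister to the clade containing all other ingroup taxa, so it is the earliest-diverging (most basal) ingroup lineage.

Zeta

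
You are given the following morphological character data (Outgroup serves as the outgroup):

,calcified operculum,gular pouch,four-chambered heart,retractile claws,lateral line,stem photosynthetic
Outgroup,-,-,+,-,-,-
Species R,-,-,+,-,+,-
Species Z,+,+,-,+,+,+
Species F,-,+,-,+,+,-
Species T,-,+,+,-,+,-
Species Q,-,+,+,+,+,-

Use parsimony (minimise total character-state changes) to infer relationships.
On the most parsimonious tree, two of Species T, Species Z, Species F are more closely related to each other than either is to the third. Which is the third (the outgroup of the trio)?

Character polarity is set by the outgroup: the derived state is whichever differs from the outgroup's state, so for four-chambered heart the derived state is '-', and for the remaining characters it is '+'.
calcified operculum (derived state '+') is unique to Species Z (autapomorphy; uninformative for grouping).
Only Species F, Species Q, Species T, and Species Z show the derived state '+' for gular pouch, supporting them as a clade.
four-chambered heart (derived state '-') is shared by Species F and Species Z — a synapomorphy uniting that clade.
Only Species F, Species Q, and Species Z show the derived state '+' for retractile claws, supporting them as a clade.
lateral line (derived state '+') is shared by all ingroup taxa — unites the whole ingroup.
stem photosynthetic: derived state '+' in Species Z only — an autapomorphy, so it tells us nothing about relationships among taxa.
Most parsimonious ingroup topology: (Species R,(((Species Z,Species F),Species Q),Species T)).
Species F and Species Z share a more recent common ancestor with each other than either does with Species T, so Species T is the least closely related of the three.

Species T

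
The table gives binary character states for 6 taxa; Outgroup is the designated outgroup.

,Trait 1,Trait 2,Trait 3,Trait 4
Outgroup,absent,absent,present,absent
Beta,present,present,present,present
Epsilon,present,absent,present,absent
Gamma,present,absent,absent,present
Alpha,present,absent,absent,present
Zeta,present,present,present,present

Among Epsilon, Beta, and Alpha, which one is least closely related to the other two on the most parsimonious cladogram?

Character polarity is set by the outgroup: the derived state is whichever differs from the outgroup's state, so for Trait 3 the derived state is 'absent', and for the remaining characters it is 'present'.
Trait 1 (derived state 'present') is shared by all ingroup taxa — unites the whole ingroup.
Trait 2 (derived state 'present') is shared by Beta and Zeta — a synapomorphy uniting that clade.
Trait 3 (derived state 'absent') is shared by Alpha and Gamma — a synapomorphy uniting that clade.
Trait 4: derived state 'present' in Alpha, Beta, Gamma, and Zeta only — synapomorphy for {Alpha, Beta, Gamma, Zeta}.
Most parsimonious ingroup topology: (((Beta,Zeta),(Gamma,Alpha)),Epsilon).
Beta and Alpha share a more recent common ancestor with each other than either does with Epsilon, so Epsilon is the least closely related of the three.

Epsilon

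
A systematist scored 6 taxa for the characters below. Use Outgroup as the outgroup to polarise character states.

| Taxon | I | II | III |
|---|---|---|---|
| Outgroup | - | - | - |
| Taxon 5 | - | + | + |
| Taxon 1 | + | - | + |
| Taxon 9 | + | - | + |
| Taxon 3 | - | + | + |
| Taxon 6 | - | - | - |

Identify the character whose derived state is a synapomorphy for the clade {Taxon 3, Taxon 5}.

The outgroup has state '-' for every character, so '+' is the derived state throughout.
I: derived state '+' in Taxon 1 and Taxon 9 only — synapomorphy for {Taxon 1, Taxon 9}.
Only Taxon 3 and Taxon 5 show the derived state '+' for II, supporting them as a clade.
III (derived state '+') is shared by Taxon 1, Taxon 3, Taxon 5, and Taxon 9 — a synapomorphy uniting that clade.
Most parsimonious ingroup topology: (((Taxon 5,Taxon 3),(Taxon 1,Taxon 9)),Taxon 6).
The clade {Taxon 3, Taxon 5} is supported by II: its derived state '+' occurs in exactly those taxa and in no other taxon (including the outgroup).

II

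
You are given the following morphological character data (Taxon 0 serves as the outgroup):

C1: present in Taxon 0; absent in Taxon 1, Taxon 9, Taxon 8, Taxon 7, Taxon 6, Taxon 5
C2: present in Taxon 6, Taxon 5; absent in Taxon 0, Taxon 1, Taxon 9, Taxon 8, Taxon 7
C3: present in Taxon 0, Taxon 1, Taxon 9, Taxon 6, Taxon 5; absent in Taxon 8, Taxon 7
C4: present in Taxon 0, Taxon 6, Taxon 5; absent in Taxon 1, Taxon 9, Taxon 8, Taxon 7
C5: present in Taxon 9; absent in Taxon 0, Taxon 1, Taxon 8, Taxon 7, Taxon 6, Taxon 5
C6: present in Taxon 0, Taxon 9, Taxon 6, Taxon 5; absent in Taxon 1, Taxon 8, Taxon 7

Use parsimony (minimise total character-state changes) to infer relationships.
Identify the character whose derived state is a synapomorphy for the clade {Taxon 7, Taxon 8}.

C3

Character polarity is set by the outgroup: the derived state is whichever differs from the outgroup's state, so for C1, C3, C4, C6 the derived state is 'absent', and for the remaining characters it is 'present'.
C1 (derived state 'absent') is shared by all ingroup taxa — unites the whole ingroup.
Only Taxon 5 and Taxon 6 show the derived state 'present' for C2, supporting them as a clade.
Only Taxon 7 and Taxon 8 show the derived state 'absent' for C3, supporting them as a clade.
C4: derived state 'absent' in Taxon 1, Taxon 7, Taxon 8, and Taxon 9 only — synapomorphy for {Taxon 1, Taxon 7, Taxon 8, Taxon 9}.
C5: derived state 'present' in Taxon 9 only — an autapomorphy, so it tells us nothing about relationships among taxa.
C6 (derived state 'absent') is shared by Taxon 1, Taxon 7, and Taxon 8 — a synapomorphy uniting that clade.
Most parsimonious ingroup topology: (((Taxon 1,(Taxon 8,Taxon 7)),Taxon 9),(Taxon 6,Taxon 5)).
The clade {Taxon 7, Taxon 8} is supported by C3: its derived state 'absent' occurs in exactly those taxa and in no other taxon (including the outgroup).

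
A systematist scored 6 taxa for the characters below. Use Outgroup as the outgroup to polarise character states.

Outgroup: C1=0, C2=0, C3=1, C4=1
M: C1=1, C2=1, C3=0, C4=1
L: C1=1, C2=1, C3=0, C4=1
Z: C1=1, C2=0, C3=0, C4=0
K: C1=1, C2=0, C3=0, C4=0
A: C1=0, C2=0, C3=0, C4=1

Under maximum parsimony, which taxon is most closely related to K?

Character polarity is set by the outgroup: the derived state is whichever differs from the outgroup's state, so for C3, C4 the derived state is '0', and for the remaining characters it is '1'.
C1: derived state '1' in K, L, M, and Z only — synapomorphy for {K, L, M, Z}.
Only L and M show the derived state '1' for C2, supporting them as a clade.
All ingroup taxa share the derived state '0' for C3; it defines the ingroup but does not resolve relationships within it.
Only K and Z show the derived state '0' for C4, supporting them as a clade.
Most parsimonious ingroup topology: (((M,L),(Z,K)),A).
K and Z form a cherry on this tree, so they are sister taxa.

Z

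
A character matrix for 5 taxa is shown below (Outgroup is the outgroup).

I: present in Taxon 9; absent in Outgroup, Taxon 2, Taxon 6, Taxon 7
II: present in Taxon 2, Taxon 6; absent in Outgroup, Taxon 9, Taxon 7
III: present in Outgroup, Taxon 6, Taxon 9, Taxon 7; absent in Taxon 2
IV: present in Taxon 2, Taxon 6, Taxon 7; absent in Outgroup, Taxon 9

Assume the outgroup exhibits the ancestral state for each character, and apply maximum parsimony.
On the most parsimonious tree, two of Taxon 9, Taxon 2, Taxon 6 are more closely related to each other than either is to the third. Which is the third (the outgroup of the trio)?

Character polarity is set by the outgroup: the derived state is whichever differs from the outgroup's state, so for III the derived state is 'absent', and for the remaining characters it is 'present'.
I: derived state 'present' in Taxon 9 only — an autapomorphy, so it tells us nothing about relationships among taxa.
Only Taxon 2 and Taxon 6 show the derived state 'present' for II, supporting them as a clade.
III (derived state 'absent') is unique to Taxon 2 (autapomorphy; uninformative for grouping).
Only Taxon 2, Taxon 6, and Taxon 7 show the derived state 'present' for IV, supporting them as a clade.
Most parsimonious ingroup topology: (((Taxon 2,Taxon 6),Taxon 7),Taxon 9).
Taxon 6 and Taxon 2 share a more recent common ancestor with each other than either does with Taxon 9, so Taxon 9 is the least closely related of the three.

Taxon 9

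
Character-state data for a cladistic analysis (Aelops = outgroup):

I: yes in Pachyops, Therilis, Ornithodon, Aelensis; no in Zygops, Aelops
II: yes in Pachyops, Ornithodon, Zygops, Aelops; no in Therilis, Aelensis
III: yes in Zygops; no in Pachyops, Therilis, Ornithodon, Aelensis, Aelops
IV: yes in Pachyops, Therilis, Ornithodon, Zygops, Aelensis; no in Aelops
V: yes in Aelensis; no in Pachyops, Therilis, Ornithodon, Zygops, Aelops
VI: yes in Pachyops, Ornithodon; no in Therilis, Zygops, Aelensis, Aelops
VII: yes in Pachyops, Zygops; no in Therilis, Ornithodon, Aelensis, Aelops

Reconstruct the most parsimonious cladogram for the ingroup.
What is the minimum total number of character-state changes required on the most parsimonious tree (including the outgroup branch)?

8

Character polarity is set by the outgroup: the derived state is whichever differs from the outgroup's state, so for II the derived state is 'no', and for the remaining characters it is 'yes'.
I: derived state 'yes' in Aelensis, Ornithodon, Pachyops, and Therilis only — synapomorphy for {Aelensis, Ornithodon, Pachyops, Therilis}.
Only Aelensis and Therilis show the derived state 'no' for II, supporting them as a clade.
III (derived state 'yes') is unique to Zygops (autapomorphy; uninformative for grouping).
IV (derived state 'yes') is shared by all ingroup taxa — unites the whole ingroup.
V (derived state 'yes') is unique to Aelensis (autapomorphy; uninformative for grouping).
Only Ornithodon and Pachyops show the derived state 'yes' for VI, supporting them as a clade.
VII groups Pachyops and Zygops, which is incompatible with the clades supported by the remaining characters; treating it as convergent (homoplasy) costs fewer steps than any alternative tree.
Most parsimonious ingroup topology: (Zygops,((Therilis,Aelensis),(Ornithodon,Pachyops))).
Changes per character on this tree: I: 1; II: 1; III: 1; IV: 1; V: 1; VI: 1; VII: 2.
Total = 8.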